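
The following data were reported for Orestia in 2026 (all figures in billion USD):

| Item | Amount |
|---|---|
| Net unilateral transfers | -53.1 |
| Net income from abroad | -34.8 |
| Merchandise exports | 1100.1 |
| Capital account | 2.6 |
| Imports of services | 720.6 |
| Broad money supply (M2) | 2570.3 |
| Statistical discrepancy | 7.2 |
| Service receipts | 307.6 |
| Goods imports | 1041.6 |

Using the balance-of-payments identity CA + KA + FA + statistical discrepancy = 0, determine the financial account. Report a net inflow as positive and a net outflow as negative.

Goods balance = 1100.1 - 1041.6 = 58.5
Services balance = 307.6 - 720.6 = -413.0
Trade balance (goods + services) = 58.5 + (-413.0) = -354.5
Net primary income = -34.8
Net secondary income = -53.1
Current account = -354.5 + (-34.8) + (-53.1) = -442.4
Financial account = -(-442.4 + 2.6 + 7.2) = 432.6

432.6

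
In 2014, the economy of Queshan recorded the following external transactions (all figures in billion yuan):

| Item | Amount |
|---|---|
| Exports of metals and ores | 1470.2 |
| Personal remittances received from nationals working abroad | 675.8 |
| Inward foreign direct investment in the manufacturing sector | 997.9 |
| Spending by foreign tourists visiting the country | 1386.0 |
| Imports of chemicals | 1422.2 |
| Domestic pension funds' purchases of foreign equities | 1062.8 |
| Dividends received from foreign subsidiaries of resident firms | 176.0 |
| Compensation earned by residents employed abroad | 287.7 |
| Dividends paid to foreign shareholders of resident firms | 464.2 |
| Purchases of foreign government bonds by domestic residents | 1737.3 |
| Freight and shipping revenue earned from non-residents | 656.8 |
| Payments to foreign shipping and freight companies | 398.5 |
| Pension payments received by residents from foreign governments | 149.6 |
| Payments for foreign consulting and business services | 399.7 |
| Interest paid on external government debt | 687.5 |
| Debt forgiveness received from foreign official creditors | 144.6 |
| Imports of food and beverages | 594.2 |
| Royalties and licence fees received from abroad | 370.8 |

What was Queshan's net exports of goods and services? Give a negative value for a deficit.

Goods: -1422.2 - 594.2 + 1470.2 = -546.2
Services: -399.7 - 398.5 + 656.8 + 370.8 + 1386.0 = 1615.4
Trade balance = -546.2 + 1615.4 = 1069.2
(Excluded from the trade balance — secondary income: personal remittances received from nationals working abroad 675.8, pension payments received by residents from foreign governments 149.6; financial account: inward foreign direct investment in the manufacturing sector 997.9, domestic pension funds' purchases of foreign equities 1062.8, purchases of foreign government bonds by domestic residents 1737.3; primary income: dividends received from foreign subsidiaries of resident firms 176.0, compensation earned by residents employed abroad 287.7, dividends paid to foreign shareholders of resident firms 464.2, interest paid on external government debt 687.5; capital account: debt forgiveness received from foreign official creditors 144.6.)

1069.2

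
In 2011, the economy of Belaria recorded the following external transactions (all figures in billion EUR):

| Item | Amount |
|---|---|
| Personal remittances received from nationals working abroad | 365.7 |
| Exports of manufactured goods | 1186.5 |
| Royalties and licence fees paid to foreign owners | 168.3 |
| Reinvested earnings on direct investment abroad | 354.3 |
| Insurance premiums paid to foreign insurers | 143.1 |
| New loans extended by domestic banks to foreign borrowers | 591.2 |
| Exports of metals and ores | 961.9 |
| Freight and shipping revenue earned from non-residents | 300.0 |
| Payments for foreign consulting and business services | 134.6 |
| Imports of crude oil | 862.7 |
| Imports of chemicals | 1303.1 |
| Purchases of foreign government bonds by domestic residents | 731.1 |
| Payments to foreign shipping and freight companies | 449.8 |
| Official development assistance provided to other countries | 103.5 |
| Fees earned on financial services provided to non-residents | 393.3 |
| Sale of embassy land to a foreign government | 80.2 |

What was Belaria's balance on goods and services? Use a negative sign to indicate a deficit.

-219.9

Goods: -1303.1 - 862.7 + 1186.5 + 961.9 = -17.4
Services: -449.8 - 134.6 + 393.3 - 168.3 + 300.0 - 143.1 = -202.5
Trade balance = -17.4 + (-202.5) = -219.9
(Excluded from the trade balance — secondary income: personal remittances received from nationals working abroad 365.7, official development assistance provided to other countries 103.5; primary income: reinvested earnings on direct investment abroad 354.3; financial account: new loans extended by domestic banks to foreign borrowers 591.2, purchases of foreign government bonds by domestic residents 731.1; capital account: sale of embassy land to a foreign government 80.2.)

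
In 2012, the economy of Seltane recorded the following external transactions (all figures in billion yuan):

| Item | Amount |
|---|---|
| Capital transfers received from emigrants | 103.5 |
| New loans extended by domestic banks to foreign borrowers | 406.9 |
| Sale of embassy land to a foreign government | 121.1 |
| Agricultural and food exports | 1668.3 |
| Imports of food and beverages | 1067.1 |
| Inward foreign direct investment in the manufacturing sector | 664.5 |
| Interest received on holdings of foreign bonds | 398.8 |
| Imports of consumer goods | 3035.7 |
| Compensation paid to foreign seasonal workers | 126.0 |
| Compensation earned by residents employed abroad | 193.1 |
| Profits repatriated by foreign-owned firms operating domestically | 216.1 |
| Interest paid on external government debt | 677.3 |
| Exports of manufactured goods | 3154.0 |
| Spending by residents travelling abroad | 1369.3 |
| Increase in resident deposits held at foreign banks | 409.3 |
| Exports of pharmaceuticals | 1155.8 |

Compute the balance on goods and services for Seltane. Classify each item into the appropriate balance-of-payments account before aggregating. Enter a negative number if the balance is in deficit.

Goods: 3154.0 - 3035.7 + 1155.8 - 1067.1 + 1668.3 = 1875.3
Services: -1369.3
Trade balance = 1875.3 + (-1369.3) = 506.0
(Excluded from the trade balance — capital account: capital transfers received from emigrants 103.5, sale of embassy land to a foreign government 121.1; financial account: new loans extended by domestic banks to foreign borrowers 406.9, inward foreign direct investment in the manufacturing sector 664.5, increase in resident deposits held at foreign banks 409.3; primary income: interest received on holdings of foreign bonds 398.8, compensation paid to foreign seasonal workers 126.0, compensation earned by residents employed abroad 193.1, profits repatriated by foreign-owned firms operating domestically 216.1, interest paid on external government debt 677.3.)

506.0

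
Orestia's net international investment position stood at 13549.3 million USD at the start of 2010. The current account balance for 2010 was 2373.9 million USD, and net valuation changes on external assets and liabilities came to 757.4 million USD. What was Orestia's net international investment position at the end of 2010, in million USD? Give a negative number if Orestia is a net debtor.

16680.6

Change in NIIP = current account + net valuation change = 2373.9 + 757.4 = 3131.3
End-of-year NIIP = 13549.3 + 3131.3 = 16680.6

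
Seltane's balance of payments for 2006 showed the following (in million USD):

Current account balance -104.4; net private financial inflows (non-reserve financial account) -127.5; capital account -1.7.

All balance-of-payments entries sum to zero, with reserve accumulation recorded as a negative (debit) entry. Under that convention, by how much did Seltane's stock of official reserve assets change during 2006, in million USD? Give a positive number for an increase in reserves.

Official reserve transactions balance = -((-104.4) + (-1.7) + (-127.5)) = 233.6
An accumulation of reserves is recorded as a debit (negative entry), so the change in the stock of reserves is the negative of that balance.
Change in official reserves = -(233.6) = -233.6

-233.6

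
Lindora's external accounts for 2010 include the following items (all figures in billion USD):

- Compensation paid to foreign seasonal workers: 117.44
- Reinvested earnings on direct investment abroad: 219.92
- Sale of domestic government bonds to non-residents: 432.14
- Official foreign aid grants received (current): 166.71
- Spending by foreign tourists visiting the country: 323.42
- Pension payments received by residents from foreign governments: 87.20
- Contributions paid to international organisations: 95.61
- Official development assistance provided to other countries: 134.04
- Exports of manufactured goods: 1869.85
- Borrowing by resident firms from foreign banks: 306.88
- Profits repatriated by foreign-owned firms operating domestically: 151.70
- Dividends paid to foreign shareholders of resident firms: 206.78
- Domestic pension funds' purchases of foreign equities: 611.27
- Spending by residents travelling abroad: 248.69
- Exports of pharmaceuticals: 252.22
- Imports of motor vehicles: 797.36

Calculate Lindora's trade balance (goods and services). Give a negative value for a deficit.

Goods: 252.22 + 1869.85 - 797.36 = 1324.71
Services: -248.69 + 323.42 = 74.73
Trade balance = 1324.71 + 74.73 = 1399.44
(Excluded from the trade balance — primary income: compensation paid to foreign seasonal workers 117.44, reinvested earnings on direct investment abroad 219.92, profits repatriated by foreign-owned firms operating domestically 151.70, dividends paid to foreign shareholders of resident firms 206.78; financial account: sale of domestic government bonds to non-residents 432.14, borrowing by resident firms from foreign banks 306.88, domestic pension funds' purchases of foreign equities 611.27; secondary income: official foreign aid grants received (current) 166.71, pension payments received by residents from foreign governments 87.20, contributions paid to international organisations 95.61, official development assistance provided to other countries 134.04.)

1399.44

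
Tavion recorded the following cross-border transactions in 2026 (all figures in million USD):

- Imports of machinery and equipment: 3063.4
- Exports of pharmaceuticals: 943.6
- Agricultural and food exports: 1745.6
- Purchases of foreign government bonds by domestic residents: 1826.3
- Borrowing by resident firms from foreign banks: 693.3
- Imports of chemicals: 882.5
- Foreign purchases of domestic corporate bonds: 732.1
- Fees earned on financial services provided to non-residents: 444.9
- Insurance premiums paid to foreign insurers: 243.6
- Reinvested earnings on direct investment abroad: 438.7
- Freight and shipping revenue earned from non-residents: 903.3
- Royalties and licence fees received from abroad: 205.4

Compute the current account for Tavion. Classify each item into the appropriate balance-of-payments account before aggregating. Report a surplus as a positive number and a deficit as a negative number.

492.0

Goods: 1745.6 - 3063.4 - 882.5 + 943.6 = -1256.7
Services: 903.3 + 444.9 + 205.4 - 243.6 = 1310.0
Primary income: 438.7
Current account = (-1256.7) + 1310.0 + 438.7 = 492.0
(Excluded from the current account — financial account: purchases of foreign government bonds by domestic residents 1826.3, borrowing by resident firms from foreign banks 693.3, foreign purchases of domestic corporate bonds 732.1.)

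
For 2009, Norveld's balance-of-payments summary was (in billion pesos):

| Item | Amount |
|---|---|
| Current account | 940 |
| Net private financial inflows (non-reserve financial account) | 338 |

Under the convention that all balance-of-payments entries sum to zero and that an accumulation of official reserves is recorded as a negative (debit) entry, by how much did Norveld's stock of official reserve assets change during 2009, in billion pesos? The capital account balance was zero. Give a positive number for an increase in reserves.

Official reserve transactions balance = -(940 + 338) = -1278
An accumulation of reserves is recorded as a debit (negative entry), so the change in the stock of reserves is the negative of that balance.
Change in official reserves = -(-1278) = 1278

1278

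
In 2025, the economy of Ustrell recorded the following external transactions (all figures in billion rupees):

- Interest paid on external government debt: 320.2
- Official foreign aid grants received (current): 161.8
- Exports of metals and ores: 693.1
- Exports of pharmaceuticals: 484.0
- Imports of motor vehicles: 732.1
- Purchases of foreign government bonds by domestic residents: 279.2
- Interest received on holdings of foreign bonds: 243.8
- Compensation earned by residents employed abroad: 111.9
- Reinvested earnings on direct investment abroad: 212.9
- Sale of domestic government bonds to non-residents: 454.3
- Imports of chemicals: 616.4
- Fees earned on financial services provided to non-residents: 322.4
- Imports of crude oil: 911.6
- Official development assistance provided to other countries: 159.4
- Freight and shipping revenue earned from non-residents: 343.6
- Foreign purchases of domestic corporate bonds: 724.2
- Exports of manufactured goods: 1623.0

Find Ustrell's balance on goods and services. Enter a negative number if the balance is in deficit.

1206.0

Goods: -732.1 - 911.6 + 693.1 + 1623.0 - 616.4 + 484.0 = 540.0
Services: 343.6 + 322.4 = 666.0
Trade balance = 540.0 + 666.0 = 1206.0
(Excluded from the trade balance — primary income: interest paid on external government debt 320.2, interest received on holdings of foreign bonds 243.8, compensation earned by residents employed abroad 111.9, reinvested earnings on direct investment abroad 212.9; secondary income: official foreign aid grants received (current) 161.8, official development assistance provided to other countries 159.4; financial account: purchases of foreign government bonds by domestic residents 279.2, sale of domestic government bonds to non-residents 454.3, foreign purchases of domestic corporate bonds 724.2.)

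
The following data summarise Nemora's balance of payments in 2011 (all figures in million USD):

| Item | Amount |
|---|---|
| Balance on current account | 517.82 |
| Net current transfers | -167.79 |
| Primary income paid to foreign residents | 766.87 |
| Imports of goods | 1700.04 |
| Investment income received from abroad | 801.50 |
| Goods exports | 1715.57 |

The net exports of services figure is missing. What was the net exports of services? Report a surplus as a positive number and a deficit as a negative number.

Current account = goods balance + services balance + net primary income + net secondary income
Sum of the known components = -117.63
Net exports of services = CA - (known components) = 517.82 - (-117.63) = 635.45

635.45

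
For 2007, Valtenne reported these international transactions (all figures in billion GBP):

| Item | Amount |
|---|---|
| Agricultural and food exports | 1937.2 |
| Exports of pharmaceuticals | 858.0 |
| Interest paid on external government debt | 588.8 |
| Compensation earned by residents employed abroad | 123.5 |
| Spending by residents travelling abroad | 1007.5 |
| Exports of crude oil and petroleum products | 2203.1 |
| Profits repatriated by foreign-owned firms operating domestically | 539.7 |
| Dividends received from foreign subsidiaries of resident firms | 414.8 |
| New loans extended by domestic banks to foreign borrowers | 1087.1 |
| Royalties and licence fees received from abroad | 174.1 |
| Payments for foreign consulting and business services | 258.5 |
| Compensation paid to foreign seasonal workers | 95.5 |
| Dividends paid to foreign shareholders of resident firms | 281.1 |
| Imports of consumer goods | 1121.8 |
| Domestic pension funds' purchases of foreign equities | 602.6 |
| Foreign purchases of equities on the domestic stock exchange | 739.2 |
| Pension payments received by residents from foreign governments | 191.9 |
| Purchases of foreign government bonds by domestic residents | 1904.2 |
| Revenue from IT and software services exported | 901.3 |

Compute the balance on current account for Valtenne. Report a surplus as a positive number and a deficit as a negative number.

Goods: -1121.8 + 2203.1 + 858.0 + 1937.2 = 3876.5
Services: -1007.5 - 258.5 + 901.3 + 174.1 = -190.6
Primary income: 414.8 - 95.5 - 281.1 - 588.8 + 123.5 - 539.7 = -966.8
Secondary income: 191.9
Current account = 3876.5 + (-190.6) + (-966.8) + 191.9 = 2911.0
(Excluded from the current account — financial account: new loans extended by domestic banks to foreign borrowers 1087.1, domestic pension funds' purchases of foreign equities 602.6, foreign purchases of equities on the domestic stock exchange 739.2, purchases of foreign government bonds by domestic residents 1904.2.)

2911.0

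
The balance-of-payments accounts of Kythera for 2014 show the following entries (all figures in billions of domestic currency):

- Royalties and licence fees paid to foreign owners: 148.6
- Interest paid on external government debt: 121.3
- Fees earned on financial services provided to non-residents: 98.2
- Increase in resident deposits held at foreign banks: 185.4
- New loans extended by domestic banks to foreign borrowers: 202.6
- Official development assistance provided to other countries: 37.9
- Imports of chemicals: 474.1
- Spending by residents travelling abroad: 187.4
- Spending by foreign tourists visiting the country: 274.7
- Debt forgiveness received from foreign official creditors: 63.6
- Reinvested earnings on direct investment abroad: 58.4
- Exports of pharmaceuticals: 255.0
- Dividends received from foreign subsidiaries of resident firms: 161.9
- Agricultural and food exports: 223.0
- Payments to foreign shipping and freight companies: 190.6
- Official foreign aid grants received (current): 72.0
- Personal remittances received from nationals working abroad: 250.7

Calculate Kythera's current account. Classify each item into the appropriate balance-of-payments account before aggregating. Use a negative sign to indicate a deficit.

Goods: 255.0 - 474.1 + 223.0 = 3.9
Services: 98.2 - 190.6 - 148.6 + 274.7 - 187.4 = -153.7
Primary income: 58.4 + 161.9 - 121.3 = 99.0
Secondary income: 72.0 - 37.9 + 250.7 = 284.8
Current account = 3.9 + (-153.7) + 99.0 + 284.8 = 234.0
(Excluded from the current account — financial account: increase in resident deposits held at foreign banks 185.4, new loans extended by domestic banks to foreign borrowers 202.6; capital account: debt forgiveness received from foreign official creditors 63.6.)

234.0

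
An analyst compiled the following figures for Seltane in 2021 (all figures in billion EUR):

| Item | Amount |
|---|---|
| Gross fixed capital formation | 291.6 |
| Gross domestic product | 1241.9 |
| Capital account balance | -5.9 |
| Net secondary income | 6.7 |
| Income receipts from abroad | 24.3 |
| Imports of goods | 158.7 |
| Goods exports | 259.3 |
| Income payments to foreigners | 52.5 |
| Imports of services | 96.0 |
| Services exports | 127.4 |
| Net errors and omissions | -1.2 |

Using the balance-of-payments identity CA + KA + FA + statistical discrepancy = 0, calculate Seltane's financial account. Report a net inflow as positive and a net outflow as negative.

Goods balance = 259.3 - 158.7 = 100.6
Services balance = 127.4 - 96.0 = 31.4
Trade balance (goods + services) = 100.6 + 31.4 = 132.0
Net primary income = 24.3 - 52.5 = -28.2
Net secondary income = 6.7
Current account = 132.0 + (-28.2) + 6.7 = 110.5
Financial account = -(110.5 + (-5.9) + (-1.2)) = -103.4

-103.4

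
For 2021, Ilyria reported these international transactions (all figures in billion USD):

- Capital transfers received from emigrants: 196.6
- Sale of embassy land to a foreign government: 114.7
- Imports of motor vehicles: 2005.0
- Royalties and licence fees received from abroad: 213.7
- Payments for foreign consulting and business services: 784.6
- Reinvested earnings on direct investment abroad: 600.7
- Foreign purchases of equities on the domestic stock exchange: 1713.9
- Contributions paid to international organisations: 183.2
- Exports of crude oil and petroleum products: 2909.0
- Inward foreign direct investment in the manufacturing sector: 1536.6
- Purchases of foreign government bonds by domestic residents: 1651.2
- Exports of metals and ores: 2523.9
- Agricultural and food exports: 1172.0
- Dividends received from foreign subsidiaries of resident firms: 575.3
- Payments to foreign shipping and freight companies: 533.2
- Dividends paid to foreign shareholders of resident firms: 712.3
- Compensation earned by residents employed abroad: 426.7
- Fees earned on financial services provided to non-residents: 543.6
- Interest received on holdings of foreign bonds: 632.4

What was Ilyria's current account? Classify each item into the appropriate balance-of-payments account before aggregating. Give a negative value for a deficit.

5379.0

Goods: -2005.0 + 1172.0 + 2523.9 + 2909.0 = 4599.9
Services: -784.6 - 533.2 + 543.6 + 213.7 = -560.5
Primary income: -712.3 + 632.4 + 600.7 + 575.3 + 426.7 = 1522.8
Secondary income: -183.2
Current account = 4599.9 + (-560.5) + 1522.8 + (-183.2) = 5379.0
(Excluded from the current account — capital account: capital transfers received from emigrants 196.6, sale of embassy land to a foreign government 114.7; financial account: foreign purchases of equities on the domestic stock exchange 1713.9, inward foreign direct investment in the manufacturing sector 1536.6, purchases of foreign government bonds by domestic residents 1651.2.)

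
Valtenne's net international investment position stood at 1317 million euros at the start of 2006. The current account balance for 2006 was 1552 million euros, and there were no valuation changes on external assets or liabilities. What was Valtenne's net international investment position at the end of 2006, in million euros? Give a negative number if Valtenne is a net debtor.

With no valuation effects, change in NIIP = current account = 1552
End-of-year NIIP = 1317 + 1552 = 2869

2869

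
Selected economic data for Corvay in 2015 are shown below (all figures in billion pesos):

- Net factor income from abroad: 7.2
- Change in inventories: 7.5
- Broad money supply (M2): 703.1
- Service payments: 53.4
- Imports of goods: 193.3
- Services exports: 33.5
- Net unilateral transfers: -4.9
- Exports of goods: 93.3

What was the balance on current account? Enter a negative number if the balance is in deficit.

Goods balance = 93.3 - 193.3 = -100.0
Services balance = 33.5 - 53.4 = -19.9
Trade balance (goods + services) = -100.0 + (-19.9) = -119.9
Net primary income = 7.2
Net secondary income = -4.9
Current account = -119.9 + 7.2 + (-4.9) = -117.6

-117.6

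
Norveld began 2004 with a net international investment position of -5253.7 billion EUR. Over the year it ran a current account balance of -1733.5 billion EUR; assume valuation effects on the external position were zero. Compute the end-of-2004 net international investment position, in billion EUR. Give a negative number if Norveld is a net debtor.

With no valuation effects, change in NIIP = current account = -1733.5
End-of-year NIIP = -5253.7 + (-1733.5) = -6987.2

-6987.2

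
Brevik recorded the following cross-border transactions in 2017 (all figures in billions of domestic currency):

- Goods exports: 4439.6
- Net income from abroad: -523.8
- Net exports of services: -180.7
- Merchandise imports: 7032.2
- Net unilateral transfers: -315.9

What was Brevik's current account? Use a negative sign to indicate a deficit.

-3613.0

Goods balance = 4439.6 - 7032.2 = -2592.6
Services balance = -180.7
Trade balance (goods + services) = -2592.6 + (-180.7) = -2773.3
Net primary income = -523.8
Net secondary income = -315.9
Current account = -2773.3 + (-523.8) + (-315.9) = -3613.0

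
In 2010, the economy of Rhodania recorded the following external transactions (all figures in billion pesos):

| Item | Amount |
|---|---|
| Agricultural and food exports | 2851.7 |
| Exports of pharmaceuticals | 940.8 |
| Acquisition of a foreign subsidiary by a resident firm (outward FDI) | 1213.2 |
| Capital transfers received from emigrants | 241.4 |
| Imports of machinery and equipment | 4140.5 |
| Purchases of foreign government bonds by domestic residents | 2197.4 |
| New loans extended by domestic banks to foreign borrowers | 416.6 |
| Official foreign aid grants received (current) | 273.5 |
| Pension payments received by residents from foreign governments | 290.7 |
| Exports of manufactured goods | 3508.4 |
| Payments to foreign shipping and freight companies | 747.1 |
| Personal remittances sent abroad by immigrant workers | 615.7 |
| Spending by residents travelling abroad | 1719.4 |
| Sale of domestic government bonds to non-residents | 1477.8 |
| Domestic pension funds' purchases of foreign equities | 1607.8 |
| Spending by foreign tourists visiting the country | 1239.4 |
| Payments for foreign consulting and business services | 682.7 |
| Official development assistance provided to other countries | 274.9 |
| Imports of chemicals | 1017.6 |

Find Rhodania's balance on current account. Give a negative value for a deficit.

Goods: 3508.4 - 1017.6 - 4140.5 + 940.8 + 2851.7 = 2142.8
Services: -747.1 - 1719.4 - 682.7 + 1239.4 = -1909.8
Secondary income: -615.7 + 290.7 + 273.5 - 274.9 = -326.4
Current account = 2142.8 + (-1909.8) + (-326.4) = -93.4
(Excluded from the current account — financial account: acquisition of a foreign subsidiary by a resident firm (outward FDI) 1213.2, purchases of foreign government bonds by domestic residents 2197.4, new loans extended by domestic banks to foreign borrowers 416.6, sale of domestic government bonds to non-residents 1477.8, domestic pension funds' purchases of foreign equities 1607.8; capital account: capital transfers received from emigrants 241.4.)

-93.4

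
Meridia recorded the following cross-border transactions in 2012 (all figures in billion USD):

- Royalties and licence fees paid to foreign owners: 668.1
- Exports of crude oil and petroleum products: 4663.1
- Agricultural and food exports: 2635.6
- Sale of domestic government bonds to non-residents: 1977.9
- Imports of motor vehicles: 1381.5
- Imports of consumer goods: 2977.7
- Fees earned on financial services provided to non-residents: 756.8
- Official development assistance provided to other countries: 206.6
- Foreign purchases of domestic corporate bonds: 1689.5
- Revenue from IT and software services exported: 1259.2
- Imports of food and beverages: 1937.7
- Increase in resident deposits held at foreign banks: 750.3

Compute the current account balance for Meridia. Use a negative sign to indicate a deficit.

Goods: -2977.7 + 4663.1 - 1937.7 - 1381.5 + 2635.6 = 1001.8
Services: 1259.2 + 756.8 - 668.1 = 1347.9
Secondary income: -206.6
Current account = 1001.8 + 1347.9 + (-206.6) = 2143.1
(Excluded from the current account — financial account: sale of domestic government bonds to non-residents 1977.9, foreign purchases of domestic corporate bonds 1689.5, increase in resident deposits held at foreign banks 750.3.)

2143.1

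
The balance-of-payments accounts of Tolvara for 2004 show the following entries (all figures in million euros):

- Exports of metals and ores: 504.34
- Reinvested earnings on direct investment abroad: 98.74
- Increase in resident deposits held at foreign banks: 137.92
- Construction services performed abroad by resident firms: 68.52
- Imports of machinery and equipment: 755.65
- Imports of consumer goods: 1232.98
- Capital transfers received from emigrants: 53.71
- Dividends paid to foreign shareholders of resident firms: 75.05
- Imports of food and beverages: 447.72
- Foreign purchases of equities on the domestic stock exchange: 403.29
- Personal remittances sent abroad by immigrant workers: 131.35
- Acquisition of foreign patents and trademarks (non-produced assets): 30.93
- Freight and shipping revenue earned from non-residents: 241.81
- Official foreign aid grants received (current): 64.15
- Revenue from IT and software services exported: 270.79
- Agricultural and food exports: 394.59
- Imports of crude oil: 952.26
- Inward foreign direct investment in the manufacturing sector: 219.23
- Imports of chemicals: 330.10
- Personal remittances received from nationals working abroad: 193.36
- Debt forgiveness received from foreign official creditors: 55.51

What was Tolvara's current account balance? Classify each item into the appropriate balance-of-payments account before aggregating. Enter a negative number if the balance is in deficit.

-2088.81

Goods: -1232.98 + 394.59 - 330.10 - 952.26 - 755.65 - 447.72 + 504.34 = -2819.78
Services: 270.79 + 241.81 + 68.52 = 581.12
Primary income: 98.74 - 75.05 = 23.69
Secondary income: 64.15 - 131.35 + 193.36 = 126.16
Current account = (-2819.78) + 581.12 + 23.69 + 126.16 = -2088.81
(Excluded from the current account — financial account: increase in resident deposits held at foreign banks 137.92, foreign purchases of equities on the domestic stock exchange 403.29, inward foreign direct investment in the manufacturing sector 219.23; capital account: capital transfers received from emigrants 53.71, acquisition of foreign patents and trademarks (non-produced assets) 30.93, debt forgiveness received from foreign official creditors 55.51.)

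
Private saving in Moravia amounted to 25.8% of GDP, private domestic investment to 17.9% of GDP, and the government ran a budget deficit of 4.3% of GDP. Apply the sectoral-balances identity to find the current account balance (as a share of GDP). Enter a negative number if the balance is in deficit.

3.6

By the sectoral-balances identity, CA = (S_private - I) + (T - G).
Private balance = 25.8 - 17.9 = 7.9
Government balance (T - G) = -4.3
CA = 7.9 + (-4.3) = 3.6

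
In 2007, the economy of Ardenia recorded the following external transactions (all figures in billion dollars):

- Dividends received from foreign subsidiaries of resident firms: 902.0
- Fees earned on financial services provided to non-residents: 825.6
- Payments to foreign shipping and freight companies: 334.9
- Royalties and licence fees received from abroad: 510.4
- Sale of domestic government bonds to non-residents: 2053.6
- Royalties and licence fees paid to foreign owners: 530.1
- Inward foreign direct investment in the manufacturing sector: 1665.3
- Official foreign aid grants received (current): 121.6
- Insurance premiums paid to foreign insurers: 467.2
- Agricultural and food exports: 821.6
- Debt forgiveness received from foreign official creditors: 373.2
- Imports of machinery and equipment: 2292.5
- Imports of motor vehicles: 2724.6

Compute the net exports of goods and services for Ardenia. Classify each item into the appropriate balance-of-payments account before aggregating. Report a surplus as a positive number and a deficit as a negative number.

Goods: 821.6 - 2292.5 - 2724.6 = -4195.5
Services: 825.6 + 510.4 - 530.1 - 334.9 - 467.2 = 3.8
Trade balance = -4195.5 + 3.8 = -4191.7
(Excluded from the trade balance — primary income: dividends received from foreign subsidiaries of resident firms 902.0; financial account: sale of domestic government bonds to non-residents 2053.6, inward foreign direct investment in the manufacturing sector 1665.3; secondary income: official foreign aid grants received (current) 121.6; capital account: debt forgiveness received from foreign official creditors 373.2.)

-4191.7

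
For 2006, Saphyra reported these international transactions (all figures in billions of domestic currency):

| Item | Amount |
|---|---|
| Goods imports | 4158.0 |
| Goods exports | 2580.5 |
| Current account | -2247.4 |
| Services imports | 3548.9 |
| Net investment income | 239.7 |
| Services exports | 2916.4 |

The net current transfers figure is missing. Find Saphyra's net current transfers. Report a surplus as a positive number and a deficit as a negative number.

-277.1

Current account = goods balance + services balance + net primary income + net secondary income
Sum of the known components = -1970.3
Net current transfers = CA - (known components) = -2247.4 - (-1970.3) = -277.1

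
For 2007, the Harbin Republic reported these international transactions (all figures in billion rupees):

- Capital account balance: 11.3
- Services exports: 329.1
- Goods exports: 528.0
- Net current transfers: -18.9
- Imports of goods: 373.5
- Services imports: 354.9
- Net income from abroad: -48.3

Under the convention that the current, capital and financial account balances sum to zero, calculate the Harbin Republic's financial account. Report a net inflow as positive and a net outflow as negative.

Goods balance = 528.0 - 373.5 = 154.5
Services balance = 329.1 - 354.9 = -25.8
Trade balance (goods + services) = 154.5 + (-25.8) = 128.7
Net primary income = -48.3
Net secondary income = -18.9
Current account = 128.7 + (-48.3) + (-18.9) = 61.5
Financial account = -(61.5 + 11.3) = -72.8

-72.8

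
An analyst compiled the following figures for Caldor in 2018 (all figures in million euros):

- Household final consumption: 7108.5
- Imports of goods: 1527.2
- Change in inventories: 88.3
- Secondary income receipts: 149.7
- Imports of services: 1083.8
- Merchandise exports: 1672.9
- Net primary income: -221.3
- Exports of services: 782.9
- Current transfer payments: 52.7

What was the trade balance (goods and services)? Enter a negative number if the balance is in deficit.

Goods balance = 1672.9 - 1527.2 = 145.7
Services balance = 782.9 - 1083.8 = -300.9
Trade balance (goods + services) = 145.7 + (-300.9) = -155.2

-155.2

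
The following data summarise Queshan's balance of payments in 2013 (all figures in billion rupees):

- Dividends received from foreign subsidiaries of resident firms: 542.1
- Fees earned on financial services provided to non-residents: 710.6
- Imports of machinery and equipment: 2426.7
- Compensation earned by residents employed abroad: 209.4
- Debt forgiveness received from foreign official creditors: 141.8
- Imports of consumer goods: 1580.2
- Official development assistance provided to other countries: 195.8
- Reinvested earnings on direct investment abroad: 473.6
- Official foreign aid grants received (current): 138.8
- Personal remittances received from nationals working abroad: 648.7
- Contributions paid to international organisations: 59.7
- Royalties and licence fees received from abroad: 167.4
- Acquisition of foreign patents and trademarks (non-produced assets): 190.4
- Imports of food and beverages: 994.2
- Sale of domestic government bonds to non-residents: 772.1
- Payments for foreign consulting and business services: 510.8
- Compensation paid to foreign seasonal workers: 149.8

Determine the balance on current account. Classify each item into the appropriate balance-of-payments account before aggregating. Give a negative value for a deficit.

Goods: -2426.7 - 994.2 - 1580.2 = -5001.1
Services: -510.8 + 710.6 + 167.4 = 367.2
Primary income: 542.1 - 149.8 + 473.6 + 209.4 = 1075.3
Secondary income: -59.7 + 648.7 + 138.8 - 195.8 = 532.0
Current account = (-5001.1) + 367.2 + 1075.3 + 532.0 = -3026.6
(Excluded from the current account — capital account: debt forgiveness received from foreign official creditors 141.8, acquisition of foreign patents and trademarks (non-produced assets) 190.4; financial account: sale of domestic government bonds to non-residents 772.1.)

-3026.6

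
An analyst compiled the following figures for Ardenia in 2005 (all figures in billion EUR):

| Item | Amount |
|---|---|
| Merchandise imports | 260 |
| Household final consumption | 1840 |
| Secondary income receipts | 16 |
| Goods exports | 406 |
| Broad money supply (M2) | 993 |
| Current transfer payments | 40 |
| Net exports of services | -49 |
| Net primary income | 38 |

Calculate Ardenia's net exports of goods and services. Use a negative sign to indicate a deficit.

97

Goods balance = 406 - 260 = 146
Services balance = -49
Trade balance (goods + services) = 146 + (-49) = 97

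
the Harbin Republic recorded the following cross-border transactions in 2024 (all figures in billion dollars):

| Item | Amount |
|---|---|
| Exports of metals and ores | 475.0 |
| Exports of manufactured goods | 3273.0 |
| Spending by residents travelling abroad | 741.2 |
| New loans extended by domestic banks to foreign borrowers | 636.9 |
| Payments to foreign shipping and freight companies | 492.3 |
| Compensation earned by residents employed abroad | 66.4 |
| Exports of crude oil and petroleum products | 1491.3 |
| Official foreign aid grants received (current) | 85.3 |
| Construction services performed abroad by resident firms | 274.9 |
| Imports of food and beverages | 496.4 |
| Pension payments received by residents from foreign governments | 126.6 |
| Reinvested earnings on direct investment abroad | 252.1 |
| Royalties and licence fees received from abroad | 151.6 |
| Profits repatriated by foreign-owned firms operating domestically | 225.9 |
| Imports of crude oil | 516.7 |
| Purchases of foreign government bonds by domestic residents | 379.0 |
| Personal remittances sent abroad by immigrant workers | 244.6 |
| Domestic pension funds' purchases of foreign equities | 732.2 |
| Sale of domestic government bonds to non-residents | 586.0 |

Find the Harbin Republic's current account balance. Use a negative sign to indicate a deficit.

3479.1

Goods: 475.0 - 516.7 + 3273.0 - 496.4 + 1491.3 = 4226.2
Services: 274.9 + 151.6 - 492.3 - 741.2 = -807.0
Primary income: 252.1 + 66.4 - 225.9 = 92.6
Secondary income: 85.3 + 126.6 - 244.6 = -32.7
Current account = 4226.2 + (-807.0) + 92.6 + (-32.7) = 3479.1
(Excluded from the current account — financial account: new loans extended by domestic banks to foreign borrowers 636.9, purchases of foreign government bonds by domestic residents 379.0, domestic pension funds' purchases of foreign equities 732.2, sale of domestic government bonds to non-residents 586.0.)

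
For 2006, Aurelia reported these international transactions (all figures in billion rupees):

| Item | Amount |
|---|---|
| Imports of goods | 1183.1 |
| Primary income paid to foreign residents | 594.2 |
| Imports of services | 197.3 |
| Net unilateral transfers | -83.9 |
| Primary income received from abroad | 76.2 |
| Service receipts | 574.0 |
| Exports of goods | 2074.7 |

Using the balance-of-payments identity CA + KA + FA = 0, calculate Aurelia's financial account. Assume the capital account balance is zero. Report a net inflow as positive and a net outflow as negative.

-666.4

Goods balance = 2074.7 - 1183.1 = 891.6
Services balance = 574.0 - 197.3 = 376.7
Trade balance (goods + services) = 891.6 + 376.7 = 1268.3
Net primary income = 76.2 - 594.2 = -518.0
Net secondary income = -83.9
Current account = 1268.3 + (-518.0) + (-83.9) = 666.4
Financial account = -(666.4) = -666.4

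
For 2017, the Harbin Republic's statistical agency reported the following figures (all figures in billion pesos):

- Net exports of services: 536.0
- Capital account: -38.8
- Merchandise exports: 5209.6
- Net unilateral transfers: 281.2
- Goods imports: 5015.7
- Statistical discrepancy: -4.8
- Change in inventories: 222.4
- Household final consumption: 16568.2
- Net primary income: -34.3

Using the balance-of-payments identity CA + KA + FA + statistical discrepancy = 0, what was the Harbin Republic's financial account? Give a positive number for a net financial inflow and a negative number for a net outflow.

Goods balance = 5209.6 - 5015.7 = 193.9
Services balance = 536.0
Trade balance (goods + services) = 193.9 + 536.0 = 729.9
Net primary income = -34.3
Net secondary income = 281.2
Current account = 729.9 + (-34.3) + 281.2 = 976.8
Financial account = -(976.8 + (-38.8) + (-4.8)) = -933.2

-933.2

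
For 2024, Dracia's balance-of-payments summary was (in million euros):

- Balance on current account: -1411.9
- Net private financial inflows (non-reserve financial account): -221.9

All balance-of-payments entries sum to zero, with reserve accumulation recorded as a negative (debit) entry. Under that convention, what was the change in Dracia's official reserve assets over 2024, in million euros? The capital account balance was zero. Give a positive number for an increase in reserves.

-1633.8

Official reserve transactions balance = -((-1411.9) + (-221.9)) = 1633.8
An accumulation of reserves is recorded as a debit (negative entry), so the change in the stock of reserves is the negative of that balance.
Change in official reserves = -(1633.8) = -1633.8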